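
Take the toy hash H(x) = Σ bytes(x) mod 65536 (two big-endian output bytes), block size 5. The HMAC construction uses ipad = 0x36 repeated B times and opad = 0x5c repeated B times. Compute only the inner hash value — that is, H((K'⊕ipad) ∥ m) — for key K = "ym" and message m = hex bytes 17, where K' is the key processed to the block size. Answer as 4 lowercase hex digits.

Key "ym" = 79 6d is 2 bytes ≤ B = 5; zero-pad to 5 bytes: K' = 79 6d 00 00 00.
K' ⊕ ipad = 4f 5b 36 36 36.
Inner input = 4f 5b 36 36 36 ∥ 17.
Inner hash: sum = 79+91+54+54+54+23 = 355 → 01 63.

0163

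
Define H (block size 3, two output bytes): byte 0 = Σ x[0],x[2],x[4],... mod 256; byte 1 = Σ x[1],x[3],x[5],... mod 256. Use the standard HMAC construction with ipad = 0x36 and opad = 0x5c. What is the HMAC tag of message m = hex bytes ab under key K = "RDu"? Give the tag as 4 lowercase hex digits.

Key "RDu" = 52 44 75 is exactly B = 3 bytes: K' = 52 44 75.
K' ⊕ ipad = 64 72 43.  K' ⊕ opad = 0e 18 29.
Inner input = (K'⊕ipad) ∥ m = 64 72 43 ∥ ab.
Inner hash: even-index sum = 167 mod 256 = 167; odd-index sum = 285 mod 256 = 29 → a7 1d.
Outer input = (K'⊕opad) ∥ inner = 0e 18 29 ∥ a7 1d.
Outer hash (tag): even-index sum = 84 mod 256 = 84; odd-index sum = 191 mod 256 = 191 → 54 bf.

54bf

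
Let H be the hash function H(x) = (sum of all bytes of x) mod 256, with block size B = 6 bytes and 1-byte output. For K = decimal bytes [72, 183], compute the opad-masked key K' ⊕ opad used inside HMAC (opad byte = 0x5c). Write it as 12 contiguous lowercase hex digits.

14eb5c5c5c5c

Key decimal bytes [72, 183] = 48 b7 is 2 bytes ≤ B = 6; zero-pad to 6 bytes: K' = 48 b7 00 00 00 00.
XOR each byte with 0x5c: 48⊕5c=14, b7⊕5c=eb, 00⊕5c=5c, 00⊕5c=5c, 00⊕5c=5c, 00⊕5c=5c.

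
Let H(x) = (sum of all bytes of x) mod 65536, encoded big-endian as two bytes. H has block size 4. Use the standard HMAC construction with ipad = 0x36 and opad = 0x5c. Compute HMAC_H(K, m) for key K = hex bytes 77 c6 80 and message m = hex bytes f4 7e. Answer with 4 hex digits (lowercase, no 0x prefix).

Key hex bytes 77 c6 80 is 3 bytes ≤ B = 4; zero-pad to 4 bytes: K' = 77 c6 80 00.
K' ⊕ ipad = 41 f0 b6 36.  K' ⊕ opad = 2b 9a dc 5c.
Inner input = (K'⊕ipad) ∥ m = 41 f0 b6 36 ∥ f4 7e.
Inner hash: sum = 65+240+182+54+244+126 = 911 → 03 8f.
Outer input = (K'⊕opad) ∥ inner = 2b 9a dc 5c ∥ 03 8f.
Outer hash (tag): sum = 43+154+220+92+3+143 = 655 → 02 8f.

028f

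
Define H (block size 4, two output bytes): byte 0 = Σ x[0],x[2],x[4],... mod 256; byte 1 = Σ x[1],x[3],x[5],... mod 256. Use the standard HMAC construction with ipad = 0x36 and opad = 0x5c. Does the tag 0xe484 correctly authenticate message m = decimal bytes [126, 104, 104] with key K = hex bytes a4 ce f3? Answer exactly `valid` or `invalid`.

valid

Key hex bytes a4 ce f3 is 3 bytes ≤ B = 4; zero-pad to 4 bytes: K' = a4 ce f3 00.
K' ⊕ ipad = 92 f8 c5 36; K' ⊕ opad = f8 92 af 5c.
Inner hash: even-index sum = 573 mod 256 = 61; odd-index sum = 406 mod 256 = 150 → 3d 96.
Outer hash (recomputed tag): even-index sum = 484 mod 256 = 228; odd-index sum = 388 mod 256 = 132 → e4 84.
Recomputed tag = e484; claimed = e484 → match.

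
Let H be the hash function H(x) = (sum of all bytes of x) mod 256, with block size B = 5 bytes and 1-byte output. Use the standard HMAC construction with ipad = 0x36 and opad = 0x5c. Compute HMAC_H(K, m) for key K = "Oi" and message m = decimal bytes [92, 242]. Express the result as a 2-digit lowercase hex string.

Key "Oi" = 4f 69 is 2 bytes ≤ B = 5; zero-pad to 5 bytes: K' = 4f 69 00 00 00.
K' ⊕ ipad = 79 5f 36 36 36.  K' ⊕ opad = 13 35 5c 5c 5c.
Inner input = (K'⊕ipad) ∥ m = 79 5f 36 36 36 ∥ 5c f2.
Inner hash: sum = 121+95+54+54+54+92+242 = 712; mod 256 = 200 → c8.
Outer input = (K'⊕opad) ∥ inner = 13 35 5c 5c 5c ∥ c8.
Outer hash (tag): sum = 19+53+92+92+92+200 = 548; mod 256 = 36 → 24.

24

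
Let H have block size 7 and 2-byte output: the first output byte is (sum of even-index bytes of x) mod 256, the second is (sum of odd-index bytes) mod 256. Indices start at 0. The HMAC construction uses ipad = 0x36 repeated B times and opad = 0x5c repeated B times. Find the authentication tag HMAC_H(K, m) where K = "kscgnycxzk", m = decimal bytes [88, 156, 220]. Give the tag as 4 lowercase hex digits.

f98f

Key "kscgnycxzk" = 6b 73 63 67 6e 79 63 78 7a 6b is 10 bytes > B = 7, so hash it first: H(key) = 19 36, then zero-pad to 7 bytes: K' = 19 36 00 00 00 00 00.
K' ⊕ ipad = 2f 00 36 36 36 36 36.  K' ⊕ opad = 45 6a 5c 5c 5c 5c 5c.
Inner input = (K'⊕ipad) ∥ m = 2f 00 36 36 36 36 36 ∥ 58 9c dc.
Inner hash: even-index sum = 365 mod 256 = 109; odd-index sum = 416 mod 256 = 160 → 6d a0.
Outer input = (K'⊕opad) ∥ inner = 45 6a 5c 5c 5c 5c 5c ∥ 6d a0.
Outer hash (tag): even-index sum = 505 mod 256 = 249; odd-index sum = 399 mod 256 = 143 → f9 8f.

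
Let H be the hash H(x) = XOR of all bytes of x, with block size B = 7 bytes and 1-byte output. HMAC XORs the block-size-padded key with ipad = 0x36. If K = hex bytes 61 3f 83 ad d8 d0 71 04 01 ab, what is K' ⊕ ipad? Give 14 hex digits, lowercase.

91363636363636

Key hex bytes 61 3f 83 ad d8 d0 71 04 01 ab is 10 bytes > B = 7, so hash it first: H(key) = a7, then zero-pad to 7 bytes: K' = a7 00 00 00 00 00 00.
XOR each byte with 0x36: a7⊕36=91, 00⊕36=36, 00⊕36=36, 00⊕36=36, 00⊕36=36, 00⊕36=36, 00⊕36=36.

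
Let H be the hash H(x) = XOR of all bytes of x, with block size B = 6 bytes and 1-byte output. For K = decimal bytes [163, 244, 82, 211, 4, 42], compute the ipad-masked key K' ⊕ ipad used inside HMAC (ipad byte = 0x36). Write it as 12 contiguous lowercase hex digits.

95c264e5321c

Key decimal bytes [163, 244, 82, 211, 4, 42] = a3 f4 52 d3 04 2a is exactly B = 6 bytes: K' = a3 f4 52 d3 04 2a.
XOR each byte with 0x36: a3⊕36=95, f4⊕36=c2, 52⊕36=64, d3⊕36=e5, 04⊕36=32, 2a⊕36=1c.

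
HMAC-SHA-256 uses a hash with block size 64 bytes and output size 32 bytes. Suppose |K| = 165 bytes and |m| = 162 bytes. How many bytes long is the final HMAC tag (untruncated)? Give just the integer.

The tag is one SHA-256 digest: 32 bytes.

32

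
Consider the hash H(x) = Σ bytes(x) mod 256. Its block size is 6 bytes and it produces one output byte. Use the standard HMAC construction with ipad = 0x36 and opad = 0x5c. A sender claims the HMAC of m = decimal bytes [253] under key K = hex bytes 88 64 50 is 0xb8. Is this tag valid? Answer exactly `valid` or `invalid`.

invalid

Key hex bytes 88 64 50 is 3 bytes ≤ B = 6; zero-pad to 6 bytes: K' = 88 64 50 00 00 00.
K' ⊕ ipad = be 52 66 36 36 36; K' ⊕ opad = d4 38 0c 5c 5c 5c.
Inner hash: sum = 190+82+102+54+54+54+253 = 789; mod 256 = 21 → 15.
Outer hash (recomputed tag): sum = 212+56+12+92+92+92+21 = 577; mod 256 = 65 → 41.
Recomputed tag = 41; claimed = b8 → mismatch.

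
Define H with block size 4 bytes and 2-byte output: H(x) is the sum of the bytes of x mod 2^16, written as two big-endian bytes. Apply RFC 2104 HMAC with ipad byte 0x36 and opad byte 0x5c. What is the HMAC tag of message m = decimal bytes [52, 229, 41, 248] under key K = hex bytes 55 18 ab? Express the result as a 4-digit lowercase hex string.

Key hex bytes 55 18 ab is 3 bytes ≤ B = 4; zero-pad to 4 bytes: K' = 55 18 ab 00.
K' ⊕ ipad = 63 2e 9d 36.  K' ⊕ opad = 09 44 f7 5c.
Inner input = (K'⊕ipad) ∥ m = 63 2e 9d 36 ∥ 34 e5 29 f8.
Inner hash: sum = 99+46+157+54+52+229+41+248 = 926 → 03 9e.
Outer input = (K'⊕opad) ∥ inner = 09 44 f7 5c ∥ 03 9e.
Outer hash (tag): sum = 9+68+247+92+3+158 = 577 → 02 41.

0241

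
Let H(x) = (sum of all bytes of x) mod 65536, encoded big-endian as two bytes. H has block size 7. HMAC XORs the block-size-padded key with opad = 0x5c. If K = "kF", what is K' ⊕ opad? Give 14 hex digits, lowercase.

371a5c5c5c5c5c

Key "kF" = 6b 46 is 2 bytes ≤ B = 7; zero-pad to 7 bytes: K' = 6b 46 00 00 00 00 00.
XOR each byte with 0x5c: 6b⊕5c=37, 46⊕5c=1a, 00⊕5c=5c, 00⊕5c=5c, 00⊕5c=5c, 00⊕5c=5c, 00⊕5c=5c.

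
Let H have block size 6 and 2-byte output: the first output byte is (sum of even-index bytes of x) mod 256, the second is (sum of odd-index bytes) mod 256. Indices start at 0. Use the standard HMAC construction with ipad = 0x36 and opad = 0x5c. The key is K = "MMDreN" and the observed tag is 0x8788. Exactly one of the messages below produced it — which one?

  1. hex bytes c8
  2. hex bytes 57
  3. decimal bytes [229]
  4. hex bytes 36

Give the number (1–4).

3

Key "MMDreN" = 4d 4d 44 72 65 4e is exactly B = 6 bytes: K' = 4d 4d 44 72 65 4e.
K' ⊕ ipad = 7b 7b 72 44 53 78; K' ⊕ opad = 11 11 18 2e 39 12.
m1: inner = H(7b 7b 72 44 53 78 c8) = 08 37; tag = H(11 11 18 2e 39 12 08 37) = 6a88
m2: inner = H(7b 7b 72 44 53 78 57) = 97 37; tag = H(11 11 18 2e 39 12 97 37) = f988
m3: inner = H(7b 7b 72 44 53 78 e5) = 25 37; tag = H(11 11 18 2e 39 12 25 37) = 8788 ← matches
m4: inner = H(7b 7b 72 44 53 78 36) = 76 37; tag = H(11 11 18 2e 39 12 76 37) = d888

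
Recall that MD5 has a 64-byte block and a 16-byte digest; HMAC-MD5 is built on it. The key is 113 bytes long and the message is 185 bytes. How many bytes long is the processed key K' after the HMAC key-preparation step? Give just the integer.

64

Key is 113 > 64 bytes, so it is hashed to 16 bytes then zero-padded to 64: |K'| = 64.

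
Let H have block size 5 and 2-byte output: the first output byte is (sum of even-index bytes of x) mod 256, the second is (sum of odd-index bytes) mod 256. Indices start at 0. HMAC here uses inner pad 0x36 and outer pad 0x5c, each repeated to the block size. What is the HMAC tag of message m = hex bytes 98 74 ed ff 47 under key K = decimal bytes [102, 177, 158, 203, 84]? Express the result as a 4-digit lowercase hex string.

5451

Key decimal bytes [102, 177, 158, 203, 84] = 66 b1 9e cb 54 is exactly B = 5 bytes: K' = 66 b1 9e cb 54.
K' ⊕ ipad = 50 87 a8 fd 62.  K' ⊕ opad = 3a ed c2 97 08.
Inner input = (K'⊕ipad) ∥ m = 50 87 a8 fd 62 ∥ 98 74 ed ff 47.
Inner hash: even-index sum = 717 mod 256 = 205; odd-index sum = 848 mod 256 = 80 → cd 50.
Outer input = (K'⊕opad) ∥ inner = 3a ed c2 97 08 ∥ cd 50.
Outer hash (tag): even-index sum = 340 mod 256 = 84; odd-index sum = 593 mod 256 = 81 → 54 51.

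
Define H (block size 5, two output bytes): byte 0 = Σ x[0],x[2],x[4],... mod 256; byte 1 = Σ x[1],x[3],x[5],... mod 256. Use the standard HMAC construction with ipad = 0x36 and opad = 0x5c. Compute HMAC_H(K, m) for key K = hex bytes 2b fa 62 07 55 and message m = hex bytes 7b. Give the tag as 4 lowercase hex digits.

36d5

Key hex bytes 2b fa 62 07 55 is exactly B = 5 bytes: K' = 2b fa 62 07 55.
K' ⊕ ipad = 1d cc 54 31 63.  K' ⊕ opad = 77 a6 3e 5b 09.
Inner input = (K'⊕ipad) ∥ m = 1d cc 54 31 63 ∥ 7b.
Inner hash: even-index sum = 212 mod 256 = 212; odd-index sum = 376 mod 256 = 120 → d4 78.
Outer input = (K'⊕opad) ∥ inner = 77 a6 3e 5b 09 ∥ d4 78.
Outer hash (tag): even-index sum = 310 mod 256 = 54; odd-index sum = 469 mod 256 = 213 → 36 d5.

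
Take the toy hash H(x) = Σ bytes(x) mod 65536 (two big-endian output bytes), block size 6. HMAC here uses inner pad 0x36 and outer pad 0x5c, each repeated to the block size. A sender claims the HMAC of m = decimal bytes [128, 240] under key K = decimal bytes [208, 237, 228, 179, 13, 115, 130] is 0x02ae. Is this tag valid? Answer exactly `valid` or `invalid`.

valid

Key decimal bytes [208, 237, 228, 179, 13, 115, 130] = d0 ed e4 b3 0d 73 82 is 7 bytes > B = 6, so hash it first: H(key) = 04 56, then zero-pad to 6 bytes: K' = 04 56 00 00 00 00.
K' ⊕ ipad = 32 60 36 36 36 36; K' ⊕ opad = 58 0a 5c 5c 5c 5c.
Inner hash: sum = 50+96+54+54+54+54+128+240 = 730 → 02 da.
Outer hash (recomputed tag): sum = 88+10+92+92+92+92+2+218 = 686 → 02 ae.
Recomputed tag = 02ae; claimed = 02ae → match.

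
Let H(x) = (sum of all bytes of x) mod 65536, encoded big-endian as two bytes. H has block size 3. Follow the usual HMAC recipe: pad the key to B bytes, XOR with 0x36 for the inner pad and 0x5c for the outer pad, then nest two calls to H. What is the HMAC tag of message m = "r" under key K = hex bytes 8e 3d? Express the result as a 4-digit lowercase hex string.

Key hex bytes 8e 3d is 2 bytes ≤ B = 3; zero-pad to 3 bytes: K' = 8e 3d 00.
K' ⊕ ipad = b8 0b 36.  K' ⊕ opad = d2 61 5c.
Inner input = (K'⊕ipad) ∥ m = b8 0b 36 ∥ 72.
Inner hash: sum = 184+11+54+114 = 363 → 01 6b.
Outer input = (K'⊕opad) ∥ inner = d2 61 5c ∥ 01 6b.
Outer hash (tag): sum = 210+97+92+1+107 = 507 → 01 fb.

01fb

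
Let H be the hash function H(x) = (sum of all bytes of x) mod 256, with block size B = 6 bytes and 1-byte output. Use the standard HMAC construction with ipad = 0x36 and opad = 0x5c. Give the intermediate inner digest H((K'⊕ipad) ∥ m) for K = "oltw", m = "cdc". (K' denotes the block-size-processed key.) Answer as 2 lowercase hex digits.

cc

Key "oltw" = 6f 6c 74 77 is 4 bytes ≤ B = 6; zero-pad to 6 bytes: K' = 6f 6c 74 77 00 00.
K' ⊕ ipad = 59 5a 42 41 36 36.
Inner input = 59 5a 42 41 36 36 ∥ 63 64 63.
Inner hash: sum = 89+90+66+65+54+54+99+100+99 = 716; mod 256 = 204 → cc.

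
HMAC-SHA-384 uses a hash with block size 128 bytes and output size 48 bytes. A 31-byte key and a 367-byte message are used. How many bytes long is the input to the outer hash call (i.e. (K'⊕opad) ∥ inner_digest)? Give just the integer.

Key is 31 ≤ 128 bytes, zero-padded: |K'| = 128.
Outer input = (K'⊕opad) ∥ H(inner) → 128 + 48 = 176 bytes.

176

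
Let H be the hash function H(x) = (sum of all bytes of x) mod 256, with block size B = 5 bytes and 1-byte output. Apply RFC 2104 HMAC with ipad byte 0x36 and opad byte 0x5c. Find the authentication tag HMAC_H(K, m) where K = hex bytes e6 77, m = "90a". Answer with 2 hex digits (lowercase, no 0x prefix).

Key hex bytes e6 77 is 2 bytes ≤ B = 5; zero-pad to 5 bytes: K' = e6 77 00 00 00.
K' ⊕ ipad = d0 41 36 36 36.  K' ⊕ opad = ba 2b 5c 5c 5c.
Inner input = (K'⊕ipad) ∥ m = d0 41 36 36 36 ∥ 39 30 61.
Inner hash: sum = 208+65+54+54+54+57+48+97 = 637; mod 256 = 125 → 7d.
Outer input = (K'⊕opad) ∥ inner = ba 2b 5c 5c 5c ∥ 7d.
Outer hash (tag): sum = 186+43+92+92+92+125 = 630; mod 256 = 118 → 76.

76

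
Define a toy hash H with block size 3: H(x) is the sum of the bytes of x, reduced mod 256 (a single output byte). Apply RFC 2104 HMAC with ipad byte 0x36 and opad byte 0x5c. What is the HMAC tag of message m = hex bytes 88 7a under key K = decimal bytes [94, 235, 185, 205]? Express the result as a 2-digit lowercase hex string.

Key decimal bytes [94, 235, 185, 205] = 5e eb b9 cd is 4 bytes > B = 3, so hash it first: H(key) = cf, then zero-pad to 3 bytes: K' = cf 00 00.
K' ⊕ ipad = f9 36 36.  K' ⊕ opad = 93 5c 5c.
Inner input = (K'⊕ipad) ∥ m = f9 36 36 ∥ 88 7a.
Inner hash: sum = 249+54+54+136+122 = 615; mod 256 = 103 → 67.
Outer input = (K'⊕opad) ∥ inner = 93 5c 5c ∥ 67.
Outer hash (tag): sum = 147+92+92+103 = 434; mod 256 = 178 → b2.

b2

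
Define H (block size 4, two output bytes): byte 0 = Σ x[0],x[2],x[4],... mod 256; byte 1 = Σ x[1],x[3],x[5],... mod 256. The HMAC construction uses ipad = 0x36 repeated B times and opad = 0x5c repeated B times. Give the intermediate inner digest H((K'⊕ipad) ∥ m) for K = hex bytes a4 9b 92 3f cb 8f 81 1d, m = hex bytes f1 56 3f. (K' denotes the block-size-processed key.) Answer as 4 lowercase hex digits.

Key hex bytes a4 9b 92 3f cb 8f 81 1d is 8 bytes > B = 4, so hash it first: H(key) = 82 86, then zero-pad to 4 bytes: K' = 82 86 00 00.
K' ⊕ ipad = b4 b0 36 36.
Inner input = b4 b0 36 36 ∥ f1 56 3f.
Inner hash: even-index sum = 538 mod 256 = 26; odd-index sum = 316 mod 256 = 60 → 1a 3c.

1a3c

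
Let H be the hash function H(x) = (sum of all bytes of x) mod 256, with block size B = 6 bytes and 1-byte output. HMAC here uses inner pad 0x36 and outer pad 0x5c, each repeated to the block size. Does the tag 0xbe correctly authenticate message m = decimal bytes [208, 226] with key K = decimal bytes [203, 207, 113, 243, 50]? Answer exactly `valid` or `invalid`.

Key decimal bytes [203, 207, 113, 243, 50] = cb cf 71 f3 32 is 5 bytes ≤ B = 6; zero-pad to 6 bytes: K' = cb cf 71 f3 32 00.
K' ⊕ ipad = fd f9 47 c5 04 36; K' ⊕ opad = 97 93 2d af 6e 5c.
Inner hash: sum = 253+249+71+197+4+54+208+226 = 1262; mod 256 = 238 → ee.
Outer hash (recomputed tag): sum = 151+147+45+175+110+92+238 = 958; mod 256 = 190 → be.
Recomputed tag = be; claimed = be → match.

valid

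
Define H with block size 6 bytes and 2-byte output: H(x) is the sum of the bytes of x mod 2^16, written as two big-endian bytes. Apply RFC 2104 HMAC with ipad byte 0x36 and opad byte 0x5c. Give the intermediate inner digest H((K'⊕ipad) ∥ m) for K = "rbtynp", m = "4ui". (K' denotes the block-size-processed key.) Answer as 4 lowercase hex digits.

02d9

Key "rbtynp" = 72 62 74 79 6e 70 is exactly B = 6 bytes: K' = 72 62 74 79 6e 70.
K' ⊕ ipad = 44 54 42 4f 58 46.
Inner input = 44 54 42 4f 58 46 ∥ 34 75 69.
Inner hash: sum = 68+84+66+79+88+70+52+117+105 = 729 → 02 d9.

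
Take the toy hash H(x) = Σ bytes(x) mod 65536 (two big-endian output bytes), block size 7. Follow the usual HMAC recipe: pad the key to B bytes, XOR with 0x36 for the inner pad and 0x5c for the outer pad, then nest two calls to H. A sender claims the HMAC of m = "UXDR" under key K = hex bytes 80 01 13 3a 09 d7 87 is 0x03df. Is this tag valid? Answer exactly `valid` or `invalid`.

Key hex bytes 80 01 13 3a 09 d7 87 is exactly B = 7 bytes: K' = 80 01 13 3a 09 d7 87.
K' ⊕ ipad = b6 37 25 0c 3f e1 b1; K' ⊕ opad = dc 5d 4f 66 55 8b db.
Inner hash: sum = 182+55+37+12+63+225+177+85+88+68+82 = 1074 → 04 32.
Outer hash (recomputed tag): sum = 220+93+79+102+85+139+219+4+50 = 991 → 03 df.
Recomputed tag = 03df; claimed = 03df → match.

valid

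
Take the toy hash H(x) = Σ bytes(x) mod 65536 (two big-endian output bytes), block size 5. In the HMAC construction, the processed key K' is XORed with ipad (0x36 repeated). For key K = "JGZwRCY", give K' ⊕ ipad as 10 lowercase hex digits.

Key "JGZwRCY" = 4a 47 5a 77 52 43 59 is 7 bytes > B = 5, so hash it first: H(key) = 02 50, then zero-pad to 5 bytes: K' = 02 50 00 00 00.
XOR each byte with 0x36: 02⊕36=34, 50⊕36=66, 00⊕36=36, 00⊕36=36, 00⊕36=36.

3466363636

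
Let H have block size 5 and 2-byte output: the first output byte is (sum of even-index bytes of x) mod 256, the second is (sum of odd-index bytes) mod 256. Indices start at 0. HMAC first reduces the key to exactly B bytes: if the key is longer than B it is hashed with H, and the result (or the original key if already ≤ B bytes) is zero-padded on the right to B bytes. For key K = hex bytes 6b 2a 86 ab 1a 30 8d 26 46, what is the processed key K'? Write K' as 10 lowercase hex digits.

|K| = 9 > B = 5, so first hash the key.
H(K): even-index sum = 478 mod 256 = 222; odd-index sum = 299 mod 256 = 43 → de 2b.
Zero-pad H(K) = de 2b to 5 bytes: K' = de 2b 00 00 00.

de2b000000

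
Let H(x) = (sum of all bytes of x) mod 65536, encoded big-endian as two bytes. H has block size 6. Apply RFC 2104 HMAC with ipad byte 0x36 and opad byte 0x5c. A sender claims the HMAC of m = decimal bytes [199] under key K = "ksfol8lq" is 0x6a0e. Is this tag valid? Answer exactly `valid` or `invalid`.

Key "ksfol8lq" = 6b 73 66 6f 6c 38 6c 71 is 8 bytes > B = 6, so hash it first: H(key) = 03 34, then zero-pad to 6 bytes: K' = 03 34 00 00 00 00.
K' ⊕ ipad = 35 02 36 36 36 36; K' ⊕ opad = 5f 68 5c 5c 5c 5c.
Inner hash: sum = 53+2+54+54+54+54+199 = 470 → 01 d6.
Outer hash (recomputed tag): sum = 95+104+92+92+92+92+1+214 = 782 → 03 0e.
Recomputed tag = 030e; claimed = 6a0e → mismatch.

invalid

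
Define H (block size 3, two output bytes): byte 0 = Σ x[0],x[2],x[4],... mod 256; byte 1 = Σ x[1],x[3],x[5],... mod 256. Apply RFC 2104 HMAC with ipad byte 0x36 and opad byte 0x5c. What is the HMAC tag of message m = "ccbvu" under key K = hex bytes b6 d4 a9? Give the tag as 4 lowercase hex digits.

fb80

Key hex bytes b6 d4 a9 is exactly B = 3 bytes: K' = b6 d4 a9.
K' ⊕ ipad = 80 e2 9f.  K' ⊕ opad = ea 88 f5.
Inner input = (K'⊕ipad) ∥ m = 80 e2 9f ∥ 63 63 62 76 75.
Inner hash: even-index sum = 504 mod 256 = 248; odd-index sum = 540 mod 256 = 28 → f8 1c.
Outer input = (K'⊕opad) ∥ inner = ea 88 f5 ∥ f8 1c.
Outer hash (tag): even-index sum = 507 mod 256 = 251; odd-index sum = 384 mod 256 = 128 → fb 80.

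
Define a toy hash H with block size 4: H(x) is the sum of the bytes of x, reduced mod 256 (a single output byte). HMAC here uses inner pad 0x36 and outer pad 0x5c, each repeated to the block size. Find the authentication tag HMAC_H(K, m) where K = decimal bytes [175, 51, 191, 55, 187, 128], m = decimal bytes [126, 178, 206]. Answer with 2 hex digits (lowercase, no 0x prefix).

Key decimal bytes [175, 51, 191, 55, 187, 128] = af 33 bf 37 bb 80 is 6 bytes > B = 4, so hash it first: H(key) = 13, then zero-pad to 4 bytes: K' = 13 00 00 00.
K' ⊕ ipad = 25 36 36 36.  K' ⊕ opad = 4f 5c 5c 5c.
Inner input = (K'⊕ipad) ∥ m = 25 36 36 36 ∥ 7e b2 ce.
Inner hash: sum = 37+54+54+54+126+178+206 = 709; mod 256 = 197 → c5.
Outer input = (K'⊕opad) ∥ inner = 4f 5c 5c 5c ∥ c5.
Outer hash (tag): sum = 79+92+92+92+197 = 552; mod 256 = 40 → 28.

28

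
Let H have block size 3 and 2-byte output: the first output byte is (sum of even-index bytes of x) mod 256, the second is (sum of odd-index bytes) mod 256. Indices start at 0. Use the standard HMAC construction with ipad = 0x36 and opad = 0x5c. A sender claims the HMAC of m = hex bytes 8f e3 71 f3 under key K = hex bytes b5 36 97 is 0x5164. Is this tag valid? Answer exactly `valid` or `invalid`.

Key hex bytes b5 36 97 is exactly B = 3 bytes: K' = b5 36 97.
K' ⊕ ipad = 83 00 a1; K' ⊕ opad = e9 6a cb.
Inner hash: even-index sum = 762 mod 256 = 250; odd-index sum = 256 mod 256 = 0 → fa 00.
Outer hash (recomputed tag): even-index sum = 436 mod 256 = 180; odd-index sum = 356 mod 256 = 100 → b4 64.
Recomputed tag = b464; claimed = 5164 → mismatch.

invalid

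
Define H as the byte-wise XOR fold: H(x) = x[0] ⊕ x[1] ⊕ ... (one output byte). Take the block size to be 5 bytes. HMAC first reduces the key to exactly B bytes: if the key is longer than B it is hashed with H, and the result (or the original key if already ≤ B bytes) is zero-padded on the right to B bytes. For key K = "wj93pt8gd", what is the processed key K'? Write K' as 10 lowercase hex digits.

|K| = 9 > B = 5, so first hash the key.
H(K): XOR 77⊕6a⊕39⊕33⊕70⊕74⊕38⊕67⊕64 = 28.
Zero-pad H(K) = 28 to 5 bytes: K' = 28 00 00 00 00.

2800000000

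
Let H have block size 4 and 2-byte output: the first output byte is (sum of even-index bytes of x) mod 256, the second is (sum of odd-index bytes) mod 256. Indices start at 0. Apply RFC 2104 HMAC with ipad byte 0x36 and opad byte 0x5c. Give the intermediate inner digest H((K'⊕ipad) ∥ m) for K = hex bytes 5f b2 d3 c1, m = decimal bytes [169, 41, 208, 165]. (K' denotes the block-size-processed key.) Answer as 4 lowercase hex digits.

c749

Key hex bytes 5f b2 d3 c1 is exactly B = 4 bytes: K' = 5f b2 d3 c1.
K' ⊕ ipad = 69 84 e5 f7.
Inner input = 69 84 e5 f7 ∥ a9 29 d0 a5.
Inner hash: even-index sum = 711 mod 256 = 199; odd-index sum = 585 mod 256 = 73 → c7 49.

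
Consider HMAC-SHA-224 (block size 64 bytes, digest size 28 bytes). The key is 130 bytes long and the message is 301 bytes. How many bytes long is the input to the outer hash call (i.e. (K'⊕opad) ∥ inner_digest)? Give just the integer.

Key is 130 > 64 bytes, so it is hashed to 28 bytes then zero-padded to 64: |K'| = 64.
Outer input = (K'⊕opad) ∥ H(inner) → 64 + 28 = 92 bytes.

92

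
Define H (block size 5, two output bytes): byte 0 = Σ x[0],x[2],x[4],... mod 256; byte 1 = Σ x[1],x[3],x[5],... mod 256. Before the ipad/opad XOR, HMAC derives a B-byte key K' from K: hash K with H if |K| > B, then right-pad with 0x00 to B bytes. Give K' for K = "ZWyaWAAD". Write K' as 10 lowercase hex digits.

6b3d000000

|K| = 8 > B = 5, so first hash the key.
H(K): even-index sum = 363 mod 256 = 107; odd-index sum = 317 mod 256 = 61 → 6b 3d.
Zero-pad H(K) = 6b 3d to 5 bytes: K' = 6b 3d 00 00 00.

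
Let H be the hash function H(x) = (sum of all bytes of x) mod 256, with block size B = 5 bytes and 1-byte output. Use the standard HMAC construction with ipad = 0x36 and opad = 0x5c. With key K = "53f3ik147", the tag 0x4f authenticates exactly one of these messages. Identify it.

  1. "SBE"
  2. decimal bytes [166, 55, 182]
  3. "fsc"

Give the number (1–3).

2

Key "53f3ik147" = 35 33 66 33 69 6b 31 34 37 is 9 bytes > B = 5, so hash it first: H(key) = 71, then zero-pad to 5 bytes: K' = 71 00 00 00 00.
K' ⊕ ipad = 47 36 36 36 36; K' ⊕ opad = 2d 5c 5c 5c 5c.
m1: inner = H(47 36 36 36 36 53 42 45) = f9; tag = H(2d 5c 5c 5c 5c f9) = 96
m2: inner = H(47 36 36 36 36 a6 37 b6) = b2; tag = H(2d 5c 5c 5c 5c b2) = 4f ← matches
m3: inner = H(47 36 36 36 36 66 73 63) = 5b; tag = H(2d 5c 5c 5c 5c 5b) = f8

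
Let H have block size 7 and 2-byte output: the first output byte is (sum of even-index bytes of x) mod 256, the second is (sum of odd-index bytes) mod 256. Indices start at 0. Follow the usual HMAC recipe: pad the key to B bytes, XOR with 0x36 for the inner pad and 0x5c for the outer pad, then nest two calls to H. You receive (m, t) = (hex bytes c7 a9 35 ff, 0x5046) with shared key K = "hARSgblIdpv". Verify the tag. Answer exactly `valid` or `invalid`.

valid

Key "hARSgblIdpv" = 68 41 52 53 67 62 6c 49 64 70 76 is 11 bytes > B = 7, so hash it first: H(key) = 67 af, then zero-pad to 7 bytes: K' = 67 af 00 00 00 00 00.
K' ⊕ ipad = 51 99 36 36 36 36 36; K' ⊕ opad = 3b f3 5c 5c 5c 5c 5c.
Inner hash: even-index sum = 667 mod 256 = 155; odd-index sum = 513 mod 256 = 1 → 9b 01.
Outer hash (recomputed tag): even-index sum = 336 mod 256 = 80; odd-index sum = 582 mod 256 = 70 → 50 46.
Recomputed tag = 5046; claimed = 5046 → match.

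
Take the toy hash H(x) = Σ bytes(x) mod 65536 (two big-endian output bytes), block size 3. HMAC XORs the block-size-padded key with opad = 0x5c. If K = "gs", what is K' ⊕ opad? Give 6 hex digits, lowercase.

3b2f5c

Key "gs" = 67 73 is 2 bytes ≤ B = 3; zero-pad to 3 bytes: K' = 67 73 00.
XOR each byte with 0x5c: 67⊕5c=3b, 73⊕5c=2f, 00⊕5c=5c.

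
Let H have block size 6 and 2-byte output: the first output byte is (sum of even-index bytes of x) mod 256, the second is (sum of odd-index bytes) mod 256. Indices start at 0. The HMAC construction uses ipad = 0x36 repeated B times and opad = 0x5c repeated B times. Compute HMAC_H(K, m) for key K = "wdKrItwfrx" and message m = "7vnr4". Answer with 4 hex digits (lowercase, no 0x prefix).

679e

Key "wdKrItwfrx" = 77 64 4b 72 49 74 77 66 72 78 is 10 bytes > B = 6, so hash it first: H(key) = f4 28, then zero-pad to 6 bytes: K' = f4 28 00 00 00 00.
K' ⊕ ipad = c2 1e 36 36 36 36.  K' ⊕ opad = a8 74 5c 5c 5c 5c.
Inner input = (K'⊕ipad) ∥ m = c2 1e 36 36 36 36 ∥ 37 76 6e 72 34.
Inner hash: even-index sum = 519 mod 256 = 7; odd-index sum = 370 mod 256 = 114 → 07 72.
Outer input = (K'⊕opad) ∥ inner = a8 74 5c 5c 5c 5c ∥ 07 72.
Outer hash (tag): even-index sum = 359 mod 256 = 103; odd-index sum = 414 mod 256 = 158 → 67 9e.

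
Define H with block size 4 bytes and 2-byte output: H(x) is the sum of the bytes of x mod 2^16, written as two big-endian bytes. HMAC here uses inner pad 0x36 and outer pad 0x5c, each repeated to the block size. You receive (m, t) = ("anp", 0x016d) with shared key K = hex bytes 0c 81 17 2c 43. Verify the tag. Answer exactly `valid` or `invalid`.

Key hex bytes 0c 81 17 2c 43 is 5 bytes > B = 4, so hash it first: H(key) = 01 13, then zero-pad to 4 bytes: K' = 01 13 00 00.
K' ⊕ ipad = 37 25 36 36; K' ⊕ opad = 5d 4f 5c 5c.
Inner hash: sum = 55+37+54+54+97+110+112 = 519 → 02 07.
Outer hash (recomputed tag): sum = 93+79+92+92+2+7 = 365 → 01 6d.
Recomputed tag = 016d; claimed = 016d → match.

valid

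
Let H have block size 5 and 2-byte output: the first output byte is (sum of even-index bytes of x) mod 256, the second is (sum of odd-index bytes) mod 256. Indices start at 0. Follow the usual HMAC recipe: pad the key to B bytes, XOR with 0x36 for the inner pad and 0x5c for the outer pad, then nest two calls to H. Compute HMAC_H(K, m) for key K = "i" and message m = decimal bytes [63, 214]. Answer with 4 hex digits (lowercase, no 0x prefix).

Key "i" = 69 is 1 byte ≤ B = 5; zero-pad to 5 bytes: K' = 69 00 00 00 00.
K' ⊕ ipad = 5f 36 36 36 36.  K' ⊕ opad = 35 5c 5c 5c 5c.
Inner input = (K'⊕ipad) ∥ m = 5f 36 36 36 36 ∥ 3f d6.
Inner hash: even-index sum = 417 mod 256 = 161; odd-index sum = 171 mod 256 = 171 → a1 ab.
Outer input = (K'⊕opad) ∥ inner = 35 5c 5c 5c 5c ∥ a1 ab.
Outer hash (tag): even-index sum = 408 mod 256 = 152; odd-index sum = 345 mod 256 = 89 → 98 59.

9859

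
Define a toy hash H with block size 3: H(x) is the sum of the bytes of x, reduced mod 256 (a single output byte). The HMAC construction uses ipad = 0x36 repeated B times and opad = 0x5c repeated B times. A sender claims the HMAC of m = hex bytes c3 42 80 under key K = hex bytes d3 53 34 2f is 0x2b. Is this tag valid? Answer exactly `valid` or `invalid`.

invalid

Key hex bytes d3 53 34 2f is 4 bytes > B = 3, so hash it first: H(key) = 89, then zero-pad to 3 bytes: K' = 89 00 00.
K' ⊕ ipad = bf 36 36; K' ⊕ opad = d5 5c 5c.
Inner hash: sum = 191+54+54+195+66+128 = 688; mod 256 = 176 → b0.
Outer hash (recomputed tag): sum = 213+92+92+176 = 573; mod 256 = 61 → 3d.
Recomputed tag = 3d; claimed = 2b → mismatch.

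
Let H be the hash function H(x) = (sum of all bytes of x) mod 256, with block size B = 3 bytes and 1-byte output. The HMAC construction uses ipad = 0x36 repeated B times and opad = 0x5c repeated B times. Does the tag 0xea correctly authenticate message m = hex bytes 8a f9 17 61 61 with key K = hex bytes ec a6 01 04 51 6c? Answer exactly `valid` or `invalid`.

valid

Key hex bytes ec a6 01 04 51 6c is 6 bytes > B = 3, so hash it first: H(key) = 54, then zero-pad to 3 bytes: K' = 54 00 00.
K' ⊕ ipad = 62 36 36; K' ⊕ opad = 08 5c 5c.
Inner hash: sum = 98+54+54+138+249+23+97+97 = 810; mod 256 = 42 → 2a.
Outer hash (recomputed tag): sum = 8+92+92+42 = 234 → ea.
Recomputed tag = ea; claimed = ea → match.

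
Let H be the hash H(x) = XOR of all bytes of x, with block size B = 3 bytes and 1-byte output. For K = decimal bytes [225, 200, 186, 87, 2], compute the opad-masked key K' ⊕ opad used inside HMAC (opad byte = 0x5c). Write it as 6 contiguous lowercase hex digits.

Key decimal bytes [225, 200, 186, 87, 2] = e1 c8 ba 57 02 is 5 bytes > B = 3, so hash it first: H(key) = c6, then zero-pad to 3 bytes: K' = c6 00 00.
XOR each byte with 0x5c: c6⊕5c=9a, 00⊕5c=5c, 00⊕5c=5c.

9a5c5c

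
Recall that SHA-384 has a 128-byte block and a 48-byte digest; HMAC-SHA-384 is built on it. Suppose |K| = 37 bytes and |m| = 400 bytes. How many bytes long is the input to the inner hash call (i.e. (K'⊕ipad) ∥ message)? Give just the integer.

Key is 37 ≤ 128 bytes, zero-padded: |K'| = 128.
Inner input = (K'⊕ipad) ∥ m → 128 + 400 = 528 bytes.

528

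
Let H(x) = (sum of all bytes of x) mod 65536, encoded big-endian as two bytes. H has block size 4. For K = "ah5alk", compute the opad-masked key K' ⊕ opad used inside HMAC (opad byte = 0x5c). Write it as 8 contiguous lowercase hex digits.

5e6a5c5c

Key "ah5alk" = 61 68 35 61 6c 6b is 6 bytes > B = 4, so hash it first: H(key) = 02 36, then zero-pad to 4 bytes: K' = 02 36 00 00.
XOR each byte with 0x5c: 02⊕5c=5e, 36⊕5c=6a, 00⊕5c=5c, 00⊕5c=5c.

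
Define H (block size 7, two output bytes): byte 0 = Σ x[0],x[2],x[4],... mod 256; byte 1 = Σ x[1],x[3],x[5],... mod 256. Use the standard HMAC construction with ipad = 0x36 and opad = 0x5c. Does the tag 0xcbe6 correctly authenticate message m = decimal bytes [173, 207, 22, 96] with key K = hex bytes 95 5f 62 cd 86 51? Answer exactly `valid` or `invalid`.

Key hex bytes 95 5f 62 cd 86 51 is 6 bytes ≤ B = 7; zero-pad to 7 bytes: K' = 95 5f 62 cd 86 51 00.
K' ⊕ ipad = a3 69 54 fb b0 67 36; K' ⊕ opad = c9 03 3e 91 da 0d 5c.
Inner hash: even-index sum = 780 mod 256 = 12; odd-index sum = 654 mod 256 = 142 → 0c 8e.
Outer hash (recomputed tag): even-index sum = 715 mod 256 = 203; odd-index sum = 173 mod 256 = 173 → cb ad.
Recomputed tag = cbad; claimed = cbe6 → mismatch.

invalid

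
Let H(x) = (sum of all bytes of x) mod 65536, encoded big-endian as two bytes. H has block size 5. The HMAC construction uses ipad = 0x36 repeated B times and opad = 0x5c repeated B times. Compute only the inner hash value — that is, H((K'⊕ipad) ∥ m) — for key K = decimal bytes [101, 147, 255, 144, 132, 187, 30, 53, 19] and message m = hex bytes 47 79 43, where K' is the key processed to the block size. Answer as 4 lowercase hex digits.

Key decimal bytes [101, 147, 255, 144, 132, 187, 30, 53, 19] = 65 93 ff 90 84 bb 1e 35 13 is 9 bytes > B = 5, so hash it first: H(key) = 04 2c, then zero-pad to 5 bytes: K' = 04 2c 00 00 00.
K' ⊕ ipad = 32 1a 36 36 36.
Inner input = 32 1a 36 36 36 ∥ 47 79 43.
Inner hash: sum = 50+26+54+54+54+71+121+67 = 497 → 01 f1.

01f1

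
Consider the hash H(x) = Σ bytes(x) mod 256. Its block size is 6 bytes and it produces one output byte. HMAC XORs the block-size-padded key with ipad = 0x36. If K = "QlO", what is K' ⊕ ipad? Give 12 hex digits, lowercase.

Key "QlO" = 51 6c 4f is 3 bytes ≤ B = 6; zero-pad to 6 bytes: K' = 51 6c 4f 00 00 00.
XOR each byte with 0x36: 51⊕36=67, 6c⊕36=5a, 4f⊕36=79, 00⊕36=36, 00⊕36=36, 00⊕36=36.

675a79363636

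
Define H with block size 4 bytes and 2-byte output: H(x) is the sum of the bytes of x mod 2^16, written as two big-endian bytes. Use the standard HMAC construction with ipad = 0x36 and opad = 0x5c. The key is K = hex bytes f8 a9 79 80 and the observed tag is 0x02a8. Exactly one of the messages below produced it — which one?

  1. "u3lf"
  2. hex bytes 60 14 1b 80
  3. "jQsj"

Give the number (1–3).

Key hex bytes f8 a9 79 80 is exactly B = 4 bytes: K' = f8 a9 79 80.
K' ⊕ ipad = ce 9f 4f b6; K' ⊕ opad = a4 f5 25 dc.
m1: inner = H(ce 9f 4f b6 75 33 6c 66) = 03 ec; tag = H(a4 f5 25 dc 03 ec) = 0389
m2: inner = H(ce 9f 4f b6 60 14 1b 80) = 03 81; tag = H(a4 f5 25 dc 03 81) = 031e
m3: inner = H(ce 9f 4f b6 6a 51 73 6a) = 04 0a; tag = H(a4 f5 25 dc 04 0a) = 02a8 ← matches

3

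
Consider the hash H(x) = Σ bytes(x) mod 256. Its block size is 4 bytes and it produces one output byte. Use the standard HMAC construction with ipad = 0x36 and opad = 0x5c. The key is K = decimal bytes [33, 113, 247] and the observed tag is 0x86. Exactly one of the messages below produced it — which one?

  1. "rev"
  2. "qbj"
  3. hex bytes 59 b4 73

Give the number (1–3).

Key decimal bytes [33, 113, 247] = 21 71 f7 is 3 bytes ≤ B = 4; zero-pad to 4 bytes: K' = 21 71 f7 00.
K' ⊕ ipad = 17 47 c1 36; K' ⊕ opad = 7d 2d ab 5c.
m1: inner = H(17 47 c1 36 72 65 76) = a2; tag = H(7d 2d ab 5c a2) = 53
m2: inner = H(17 47 c1 36 71 62 6a) = 92; tag = H(7d 2d ab 5c 92) = 43
m3: inner = H(17 47 c1 36 59 b4 73) = d5; tag = H(7d 2d ab 5c d5) = 86 ← matches

3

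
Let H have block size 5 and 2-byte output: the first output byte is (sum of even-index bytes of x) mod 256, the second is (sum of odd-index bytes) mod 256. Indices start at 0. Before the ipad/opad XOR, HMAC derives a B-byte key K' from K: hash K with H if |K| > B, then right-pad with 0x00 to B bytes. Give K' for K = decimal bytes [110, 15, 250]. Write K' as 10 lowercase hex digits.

Key decimal bytes [110, 15, 250] = 6e 0f fa is 3 bytes ≤ B = 5; zero-pad to 5 bytes: K' = 6e 0f fa 00 00.

6e0ffa0000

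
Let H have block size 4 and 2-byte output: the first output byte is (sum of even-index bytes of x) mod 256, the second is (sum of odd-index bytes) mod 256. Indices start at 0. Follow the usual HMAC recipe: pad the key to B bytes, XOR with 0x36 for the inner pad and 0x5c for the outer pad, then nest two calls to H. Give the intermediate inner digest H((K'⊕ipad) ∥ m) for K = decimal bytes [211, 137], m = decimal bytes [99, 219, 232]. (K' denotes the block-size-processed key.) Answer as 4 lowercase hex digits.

Key decimal bytes [211, 137] = d3 89 is 2 bytes ≤ B = 4; zero-pad to 4 bytes: K' = d3 89 00 00.
K' ⊕ ipad = e5 bf 36 36.
Inner input = e5 bf 36 36 ∥ 63 db e8.
Inner hash: even-index sum = 614 mod 256 = 102; odd-index sum = 464 mod 256 = 208 → 66 d0.

66d0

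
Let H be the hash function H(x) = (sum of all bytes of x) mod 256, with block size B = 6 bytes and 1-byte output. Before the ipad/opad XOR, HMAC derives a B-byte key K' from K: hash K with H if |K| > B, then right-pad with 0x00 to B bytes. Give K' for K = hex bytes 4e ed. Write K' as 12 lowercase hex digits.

4eed00000000

Key hex bytes 4e ed is 2 bytes ≤ B = 6; zero-pad to 6 bytes: K' = 4e ed 00 00 00 00.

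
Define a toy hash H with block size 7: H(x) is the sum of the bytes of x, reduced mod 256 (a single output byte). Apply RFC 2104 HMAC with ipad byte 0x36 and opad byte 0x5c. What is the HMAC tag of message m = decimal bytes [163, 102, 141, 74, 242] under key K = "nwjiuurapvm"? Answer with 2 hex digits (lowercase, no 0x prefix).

d0

Key "nwjiuurapvm" = 6e 77 6a 69 75 75 72 61 70 76 6d is 11 bytes > B = 7, so hash it first: H(key) = c8, then zero-pad to 7 bytes: K' = c8 00 00 00 00 00 00.
K' ⊕ ipad = fe 36 36 36 36 36 36.  K' ⊕ opad = 94 5c 5c 5c 5c 5c 5c.
Inner input = (K'⊕ipad) ∥ m = fe 36 36 36 36 36 36 ∥ a3 66 8d 4a f2.
Inner hash: sum = 254+54+54+54+54+54+54+163+102+141+74+242 = 1300; mod 256 = 20 → 14.
Outer input = (K'⊕opad) ∥ inner = 94 5c 5c 5c 5c 5c 5c ∥ 14.
Outer hash (tag): sum = 148+92+92+92+92+92+92+20 = 720; mod 256 = 208 → d0.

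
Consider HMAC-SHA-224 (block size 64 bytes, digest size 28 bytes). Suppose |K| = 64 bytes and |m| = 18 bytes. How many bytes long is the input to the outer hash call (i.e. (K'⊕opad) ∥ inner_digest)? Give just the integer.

92

Key is 64 ≤ 64 bytes, zero-padded: |K'| = 64.
Outer input = (K'⊕opad) ∥ H(inner) → 64 + 28 = 92 bytes.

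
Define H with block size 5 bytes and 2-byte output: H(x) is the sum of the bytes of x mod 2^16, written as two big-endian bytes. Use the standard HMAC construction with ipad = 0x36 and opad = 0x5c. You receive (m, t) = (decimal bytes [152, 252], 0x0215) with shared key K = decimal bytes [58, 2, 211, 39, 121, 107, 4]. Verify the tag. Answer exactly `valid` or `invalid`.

Key decimal bytes [58, 2, 211, 39, 121, 107, 4] = 3a 02 d3 27 79 6b 04 is 7 bytes > B = 5, so hash it first: H(key) = 02 1e, then zero-pad to 5 bytes: K' = 02 1e 00 00 00.
K' ⊕ ipad = 34 28 36 36 36; K' ⊕ opad = 5e 42 5c 5c 5c.
Inner hash: sum = 52+40+54+54+54+152+252 = 658 → 02 92.
Outer hash (recomputed tag): sum = 94+66+92+92+92+2+146 = 584 → 02 48.
Recomputed tag = 0248; claimed = 0215 → mismatch.

invalid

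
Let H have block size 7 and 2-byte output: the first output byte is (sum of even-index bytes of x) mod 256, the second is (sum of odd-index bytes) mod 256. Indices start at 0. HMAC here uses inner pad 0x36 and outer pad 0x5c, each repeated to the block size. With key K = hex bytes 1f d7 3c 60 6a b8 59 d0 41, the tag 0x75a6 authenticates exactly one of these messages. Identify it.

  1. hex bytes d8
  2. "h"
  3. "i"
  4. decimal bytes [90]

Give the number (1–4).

3

Key hex bytes 1f d7 3c 60 6a b8 59 d0 41 is 9 bytes > B = 7, so hash it first: H(key) = 5f bf, then zero-pad to 7 bytes: K' = 5f bf 00 00 00 00 00.
K' ⊕ ipad = 69 89 36 36 36 36 36; K' ⊕ opad = 03 e3 5c 5c 5c 5c 5c.
m1: inner = H(69 89 36 36 36 36 36 d8) = 0b cd; tag = H(03 e3 5c 5c 5c 5c 5c 0b cd) = e4a6
m2: inner = H(69 89 36 36 36 36 36 68) = 0b 5d; tag = H(03 e3 5c 5c 5c 5c 5c 0b 5d) = 74a6
m3: inner = H(69 89 36 36 36 36 36 69) = 0b 5e; tag = H(03 e3 5c 5c 5c 5c 5c 0b 5e) = 75a6 ← matches
m4: inner = H(69 89 36 36 36 36 36 5a) = 0b 4f; tag = H(03 e3 5c 5c 5c 5c 5c 0b 4f) = 66a6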